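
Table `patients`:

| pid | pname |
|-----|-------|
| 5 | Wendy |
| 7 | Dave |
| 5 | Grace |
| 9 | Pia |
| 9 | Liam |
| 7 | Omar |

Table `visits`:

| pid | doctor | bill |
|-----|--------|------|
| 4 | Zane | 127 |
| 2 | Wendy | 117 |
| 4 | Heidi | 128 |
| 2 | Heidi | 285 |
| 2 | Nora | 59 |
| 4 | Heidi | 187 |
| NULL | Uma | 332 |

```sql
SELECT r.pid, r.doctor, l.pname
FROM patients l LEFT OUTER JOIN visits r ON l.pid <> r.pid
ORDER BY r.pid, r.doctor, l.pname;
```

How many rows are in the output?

LEFT JOIN keeps every row from `patients`; unmatched rows get NULL for `visits`'s columns.
Matching on l.pid <> r.pid. A NULL in a compared column never satisfies the condition.
Matched pairs: 36; unmatched l rows kept: 0.
Total: 36 rows.

36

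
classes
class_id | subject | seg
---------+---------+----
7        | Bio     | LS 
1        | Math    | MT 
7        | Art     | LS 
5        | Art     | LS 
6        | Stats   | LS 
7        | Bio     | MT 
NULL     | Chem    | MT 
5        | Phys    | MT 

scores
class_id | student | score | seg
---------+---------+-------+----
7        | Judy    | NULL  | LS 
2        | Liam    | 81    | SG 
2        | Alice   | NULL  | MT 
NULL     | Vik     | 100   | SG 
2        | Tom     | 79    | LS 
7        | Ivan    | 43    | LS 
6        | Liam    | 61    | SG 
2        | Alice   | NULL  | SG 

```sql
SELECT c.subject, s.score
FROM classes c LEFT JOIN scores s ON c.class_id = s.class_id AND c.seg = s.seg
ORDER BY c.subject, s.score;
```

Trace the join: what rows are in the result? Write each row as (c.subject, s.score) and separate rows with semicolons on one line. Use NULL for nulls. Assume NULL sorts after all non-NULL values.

(Art, 43); (Art, NULL); (Art, NULL); (Bio, 43); (Bio, NULL); (Bio, NULL); (Chem, NULL); (Math, NULL); (Phys, NULL); (Stats, NULL)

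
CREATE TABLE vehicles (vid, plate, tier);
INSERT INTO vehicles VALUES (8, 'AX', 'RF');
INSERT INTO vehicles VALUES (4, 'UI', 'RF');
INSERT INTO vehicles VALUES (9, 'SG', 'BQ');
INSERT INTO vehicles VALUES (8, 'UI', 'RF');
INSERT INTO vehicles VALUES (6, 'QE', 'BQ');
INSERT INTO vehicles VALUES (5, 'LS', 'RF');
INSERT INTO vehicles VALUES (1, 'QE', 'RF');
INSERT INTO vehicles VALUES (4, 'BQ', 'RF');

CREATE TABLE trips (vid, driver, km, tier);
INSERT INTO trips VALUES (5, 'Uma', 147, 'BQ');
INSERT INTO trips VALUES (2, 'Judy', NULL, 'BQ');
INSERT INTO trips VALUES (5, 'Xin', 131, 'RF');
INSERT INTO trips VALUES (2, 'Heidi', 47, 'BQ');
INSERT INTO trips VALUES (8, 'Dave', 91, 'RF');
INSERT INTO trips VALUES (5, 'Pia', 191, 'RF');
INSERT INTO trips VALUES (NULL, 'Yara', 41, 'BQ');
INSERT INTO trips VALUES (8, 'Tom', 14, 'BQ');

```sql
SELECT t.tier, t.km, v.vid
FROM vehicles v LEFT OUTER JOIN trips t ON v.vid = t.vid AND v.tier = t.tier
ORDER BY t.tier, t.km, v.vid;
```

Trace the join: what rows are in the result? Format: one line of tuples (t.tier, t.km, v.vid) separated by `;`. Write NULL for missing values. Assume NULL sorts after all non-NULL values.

(RF, 91, 8); (RF, 91, 8); (RF, 131, 5); (RF, 191, 5); (NULL, NULL, 1); (NULL, NULL, 4); (NULL, NULL, 4); (NULL, NULL, 6); (NULL, NULL, 9)

LEFT JOIN keeps every row from `vehicles`; unmatched rows get NULL for `trips`'s columns.
Matching on v.vid = t.vid AND v.tier = t.tier. A NULL in a compared column never satisfies the condition.
Matched pairs: 4; unmatched v rows kept: 5.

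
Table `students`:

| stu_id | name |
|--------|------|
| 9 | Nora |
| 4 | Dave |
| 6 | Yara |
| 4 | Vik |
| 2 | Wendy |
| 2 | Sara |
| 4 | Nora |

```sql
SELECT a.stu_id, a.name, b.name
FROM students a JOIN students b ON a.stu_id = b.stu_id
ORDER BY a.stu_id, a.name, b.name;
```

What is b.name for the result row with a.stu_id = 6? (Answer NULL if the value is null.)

INNER JOIN keeps only pairs where the ON condition holds.
Matching on a.stu_id = b.stu_id.
- a (stu_id=9) pairs with 1 row(s) of b.
- a (stu_id=4) pairs with 3 row(s) of b.
- a (stu_id=6) pairs with 1 row(s) of b.
- a (stu_id=4) pairs with 3 row(s) of b.
- a (stu_id=2) pairs with 2 row(s) of b.
- a (stu_id=2) pairs with 2 row(s) of b.
- a (stu_id=4) pairs with 3 row(s) of b.

Yara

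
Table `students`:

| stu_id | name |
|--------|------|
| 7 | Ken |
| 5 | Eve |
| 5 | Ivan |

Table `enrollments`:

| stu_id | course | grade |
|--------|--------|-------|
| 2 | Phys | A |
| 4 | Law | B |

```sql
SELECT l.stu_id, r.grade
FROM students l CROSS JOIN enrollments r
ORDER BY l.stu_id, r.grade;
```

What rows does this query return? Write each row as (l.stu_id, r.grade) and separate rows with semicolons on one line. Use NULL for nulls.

CROSS JOIN pairs every row of `students` with every row of `enrollments`: 3 × 2 = 6 rows.
After projecting and ordering:
l.stu_id | r.grade
5 | A
5 | A
5 | B
5 | B
7 | A
7 | B

(5, A); (5, A); (5, B); (5, B); (7, A); (7, B)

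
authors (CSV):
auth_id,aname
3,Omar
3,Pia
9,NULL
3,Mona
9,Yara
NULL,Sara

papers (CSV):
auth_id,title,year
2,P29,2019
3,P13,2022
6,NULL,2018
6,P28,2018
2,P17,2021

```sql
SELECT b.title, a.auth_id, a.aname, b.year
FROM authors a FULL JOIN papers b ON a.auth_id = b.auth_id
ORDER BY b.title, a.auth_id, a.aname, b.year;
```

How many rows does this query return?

10

FULL OUTER JOIN keeps every row from both sides; unmatched rows get NULL for the other side's columns.
Matching on a.auth_id = b.auth_id. A NULL in a compared column never satisfies the condition.
- a row (auth_id=3): matches 1 b row(s) → 1 output row(s).
- a row (auth_id=3): matches 1 b row(s) → 1 output row(s).
- a row (auth_id=9): no match → kept, b columns NULL.
- a row (auth_id=3): matches 1 b row(s) → 1 output row(s).
- a row (auth_id=9): no match → kept, b columns NULL.
- a row (auth_id=NULL): no match → kept, b columns NULL.
- 4 b row(s) had no a match → kept, a columns NULL.
Total: 3 matched + 7 padded = 10 rows.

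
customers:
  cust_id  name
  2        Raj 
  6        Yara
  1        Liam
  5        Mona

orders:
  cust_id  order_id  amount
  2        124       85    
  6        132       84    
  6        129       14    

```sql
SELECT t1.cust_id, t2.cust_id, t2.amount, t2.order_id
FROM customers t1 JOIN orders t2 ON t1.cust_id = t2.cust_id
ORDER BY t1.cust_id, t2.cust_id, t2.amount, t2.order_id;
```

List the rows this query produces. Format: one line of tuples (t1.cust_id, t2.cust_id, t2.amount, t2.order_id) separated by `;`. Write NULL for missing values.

INNER JOIN keeps only pairs where the ON condition holds.
Matching on t1.cust_id = t2.cust_id.
- t1[0] cust_id=2 → 1 match(es) in t2 → 1 row(s).
- t1[1] cust_id=6 → 2 match(es) in t2 → 2 row(s).
- t1[2] cust_id=1 → no match; dropped.
- t1[3] cust_id=5 → no match; dropped.
After projecting and ordering:
t1.cust_id | t2.cust_id | t2.amount | t2.order_id
2 | 2 | 85 | 124
6 | 6 | 14 | 129
6 | 6 | 84 | 132

(2, 2, 85, 124); (6, 6, 14, 129); (6, 6, 84, 132)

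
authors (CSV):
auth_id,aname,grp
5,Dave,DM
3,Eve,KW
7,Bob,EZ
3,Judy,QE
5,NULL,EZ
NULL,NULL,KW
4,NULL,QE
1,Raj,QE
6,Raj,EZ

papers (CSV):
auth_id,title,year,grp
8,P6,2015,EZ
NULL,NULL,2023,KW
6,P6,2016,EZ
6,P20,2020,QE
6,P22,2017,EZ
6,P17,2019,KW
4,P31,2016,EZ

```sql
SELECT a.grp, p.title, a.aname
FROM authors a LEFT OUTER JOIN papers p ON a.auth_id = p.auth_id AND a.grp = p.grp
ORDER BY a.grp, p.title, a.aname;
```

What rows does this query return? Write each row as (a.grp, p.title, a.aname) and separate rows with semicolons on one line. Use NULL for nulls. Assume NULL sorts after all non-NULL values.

(DM, NULL, Dave); (EZ, P22, Raj); (EZ, P6, Raj); (EZ, NULL, Bob); (EZ, NULL, NULL); (KW, NULL, Eve); (KW, NULL, NULL); (QE, NULL, Judy); (QE, NULL, Raj); (QE, NULL, NULL)

LEFT JOIN keeps every row from `authors`; unmatched rows get NULL for `papers`'s columns.
Matching on a.auth_id = p.auth_id AND a.grp = p.grp. A NULL in a compared column never satisfies the condition.
- a row (auth_id=5, grp=DM): no match → kept, p columns NULL.
- a row (auth_id=3, grp=KW): no match → kept, p columns NULL.
- a row (auth_id=7, grp=EZ): no match → kept, p columns NULL.
- a row (auth_id=3, grp=QE): no match → kept, p columns NULL.
- a row (auth_id=5, grp=EZ): no match → kept, p columns NULL.
- a row (auth_id=NULL, grp=KW): no match → kept, p columns NULL.
- a row (auth_id=4, grp=QE): no match → kept, p columns NULL.
- a row (auth_id=1, grp=QE): no match → kept, p columns NULL.
- a row (auth_id=6, grp=EZ): matches 2 p row(s) → 2 output row(s).
After projecting and ordering:
a.grp | p.title | a.aname
DM | NULL | Dave
EZ | P22 | Raj
EZ | P6 | Raj
EZ | NULL | Bob
EZ | NULL | NULL
KW | NULL | Eve
KW | NULL | NULL
QE | NULL | Judy
QE | NULL | Raj
QE | NULL | NULL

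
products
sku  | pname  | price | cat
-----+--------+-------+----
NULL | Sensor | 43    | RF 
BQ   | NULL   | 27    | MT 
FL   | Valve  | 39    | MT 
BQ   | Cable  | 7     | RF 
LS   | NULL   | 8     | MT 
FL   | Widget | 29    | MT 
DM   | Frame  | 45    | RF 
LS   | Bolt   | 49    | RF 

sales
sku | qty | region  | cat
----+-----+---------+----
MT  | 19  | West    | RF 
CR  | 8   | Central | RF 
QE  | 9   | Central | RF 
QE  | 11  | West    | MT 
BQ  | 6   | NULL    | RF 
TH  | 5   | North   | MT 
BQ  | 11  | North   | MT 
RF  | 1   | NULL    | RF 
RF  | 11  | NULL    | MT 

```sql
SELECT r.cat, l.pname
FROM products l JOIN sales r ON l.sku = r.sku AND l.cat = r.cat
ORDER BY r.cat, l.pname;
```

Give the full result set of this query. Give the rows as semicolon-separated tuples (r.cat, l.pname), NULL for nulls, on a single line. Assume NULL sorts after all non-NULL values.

(MT, NULL); (RF, Cable)

INNER JOIN keeps only pairs where the ON condition holds.
Matching on l.sku = r.sku AND l.cat = r.cat. A NULL in a compared column never satisfies the condition.
Matched pairs: 2.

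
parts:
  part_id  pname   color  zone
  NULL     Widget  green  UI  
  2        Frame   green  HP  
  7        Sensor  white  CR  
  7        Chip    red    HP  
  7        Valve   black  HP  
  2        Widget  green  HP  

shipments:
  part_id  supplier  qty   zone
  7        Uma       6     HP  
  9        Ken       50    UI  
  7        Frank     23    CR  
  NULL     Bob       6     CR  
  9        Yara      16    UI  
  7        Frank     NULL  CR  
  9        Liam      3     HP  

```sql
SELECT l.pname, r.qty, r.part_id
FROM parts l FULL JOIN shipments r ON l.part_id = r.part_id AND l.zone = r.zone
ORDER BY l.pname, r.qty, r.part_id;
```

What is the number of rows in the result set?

FULL OUTER JOIN keeps every row from both sides; unmatched rows get NULL for the other side's columns.
Matching on l.part_id = r.part_id AND l.zone = r.zone. A NULL in a compared column never satisfies the condition.
Matched pairs: 4; unmatched l rows kept: 3; unmatched r rows kept: 4.
Total: 4 matched + 7 padded = 11 rows.

11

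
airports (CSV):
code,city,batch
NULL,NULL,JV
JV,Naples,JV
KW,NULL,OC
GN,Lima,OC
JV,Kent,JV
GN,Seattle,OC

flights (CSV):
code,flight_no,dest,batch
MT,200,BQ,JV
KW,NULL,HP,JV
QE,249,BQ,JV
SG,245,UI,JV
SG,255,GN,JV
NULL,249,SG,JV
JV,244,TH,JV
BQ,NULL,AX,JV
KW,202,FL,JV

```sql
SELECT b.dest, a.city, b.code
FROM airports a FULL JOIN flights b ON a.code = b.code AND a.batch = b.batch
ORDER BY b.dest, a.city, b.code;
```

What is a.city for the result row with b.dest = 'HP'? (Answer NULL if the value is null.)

FULL OUTER JOIN keeps every row from both sides; unmatched rows get NULL for the other side's columns.
Matching on a.code = b.code AND a.batch = b.batch. A NULL in a compared column never satisfies the condition.
Matched pairs: 2; unmatched a rows kept: 4; unmatched b rows kept: 8.

NULL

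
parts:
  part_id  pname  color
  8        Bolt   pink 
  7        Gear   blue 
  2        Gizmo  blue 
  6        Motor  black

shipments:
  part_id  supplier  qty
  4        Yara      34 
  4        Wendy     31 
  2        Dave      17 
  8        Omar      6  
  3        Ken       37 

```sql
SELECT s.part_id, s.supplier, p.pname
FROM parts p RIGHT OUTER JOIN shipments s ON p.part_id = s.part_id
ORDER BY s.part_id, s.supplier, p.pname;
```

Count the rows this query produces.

5

RIGHT JOIN keeps every row from `shipments`; unmatched rows get NULL for `parts`'s columns.
Matching on p.part_id = s.part_id.
- part_id=8: 1 matching s row(s), so 1 row(s) emitted.
- part_id=7: no matching s row.
- part_id=2: 1 matching s row(s), so 1 row(s) emitted.
- part_id=6: no matching s row.
- 3 row(s) from s found no p partner → padded with NULL.
Total: 2 matched + 3 padded = 5 rows.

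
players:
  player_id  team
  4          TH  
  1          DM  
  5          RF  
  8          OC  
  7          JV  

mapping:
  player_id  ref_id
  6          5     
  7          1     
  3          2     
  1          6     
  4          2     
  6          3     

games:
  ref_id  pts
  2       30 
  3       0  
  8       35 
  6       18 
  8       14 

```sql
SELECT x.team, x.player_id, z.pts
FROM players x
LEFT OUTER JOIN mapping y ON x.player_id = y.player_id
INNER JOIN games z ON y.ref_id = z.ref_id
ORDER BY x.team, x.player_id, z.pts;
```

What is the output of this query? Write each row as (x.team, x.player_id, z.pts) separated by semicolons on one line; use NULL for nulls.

Evaluate left to right. First `players x LEFT JOIN mapping y` on player_id: 5 row(s).
Then INNER JOIN `games z` on ref_id: keep only rows whose y.ref_id appears in z.

(DM, 1, 18); (TH, 4, 30)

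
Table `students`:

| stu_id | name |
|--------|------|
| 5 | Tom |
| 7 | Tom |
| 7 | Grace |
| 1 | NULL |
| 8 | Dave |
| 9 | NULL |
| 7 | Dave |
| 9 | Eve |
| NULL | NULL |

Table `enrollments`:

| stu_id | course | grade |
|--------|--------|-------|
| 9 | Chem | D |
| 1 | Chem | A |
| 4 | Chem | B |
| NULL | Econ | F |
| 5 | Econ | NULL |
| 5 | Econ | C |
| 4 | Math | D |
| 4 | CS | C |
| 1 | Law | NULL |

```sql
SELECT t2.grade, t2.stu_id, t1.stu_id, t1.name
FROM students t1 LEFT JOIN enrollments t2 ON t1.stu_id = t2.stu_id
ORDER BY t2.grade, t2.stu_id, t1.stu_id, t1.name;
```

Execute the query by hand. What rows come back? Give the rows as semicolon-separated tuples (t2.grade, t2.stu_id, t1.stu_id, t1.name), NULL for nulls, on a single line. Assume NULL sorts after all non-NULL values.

LEFT JOIN keeps every row from `students`; unmatched rows get NULL for `enrollments`'s columns.
Matching on t1.stu_id = t2.stu_id. A NULL in a compared column never satisfies the condition.
- t1 (stu_id=5) pairs with 2 row(s) of t2.
- t1 (stu_id=7) has no partner → padded with NULL.
- t1 (stu_id=7) has no partner → padded with NULL.
- t1 (stu_id=1) pairs with 2 row(s) of t2.
- t1 (stu_id=8) has no partner → padded with NULL.
- t1 (stu_id=9) pairs with 1 row(s) of t2.
- t1 (stu_id=7) has no partner → padded with NULL.
- t1 (stu_id=9) pairs with 1 row(s) of t2.
- t1 (stu_id=NULL) has no partner → padded with NULL.

(A, 1, 1, NULL); (C, 5, 5, Tom); (D, 9, 9, Eve); (D, 9, 9, NULL); (NULL, 1, 1, NULL); (NULL, 5, 5, Tom); (NULL, NULL, 7, Dave); (NULL, NULL, 7, Grace); (NULL, NULL, 7, Tom); (NULL, NULL, 8, Dave); (NULL, NULL, NULL, NULL)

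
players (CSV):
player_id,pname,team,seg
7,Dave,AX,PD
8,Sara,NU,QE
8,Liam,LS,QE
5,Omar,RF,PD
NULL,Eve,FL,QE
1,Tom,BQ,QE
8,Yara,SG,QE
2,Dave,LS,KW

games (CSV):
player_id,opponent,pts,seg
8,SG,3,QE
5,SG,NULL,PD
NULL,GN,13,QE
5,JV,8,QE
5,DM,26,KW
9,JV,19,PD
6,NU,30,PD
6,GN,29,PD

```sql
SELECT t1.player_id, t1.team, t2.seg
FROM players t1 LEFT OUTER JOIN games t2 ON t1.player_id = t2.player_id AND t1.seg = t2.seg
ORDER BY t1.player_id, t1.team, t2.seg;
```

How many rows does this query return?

8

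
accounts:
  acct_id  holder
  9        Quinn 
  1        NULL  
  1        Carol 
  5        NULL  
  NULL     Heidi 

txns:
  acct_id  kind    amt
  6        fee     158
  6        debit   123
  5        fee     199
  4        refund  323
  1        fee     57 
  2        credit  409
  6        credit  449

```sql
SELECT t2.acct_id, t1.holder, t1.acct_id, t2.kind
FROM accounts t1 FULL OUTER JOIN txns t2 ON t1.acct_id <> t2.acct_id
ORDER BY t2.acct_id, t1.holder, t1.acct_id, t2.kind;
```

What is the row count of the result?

FULL OUTER JOIN keeps every row from both sides; unmatched rows get NULL for the other side's columns.
Matching on t1.acct_id <> t2.acct_id. A NULL in a compared column never satisfies the condition.
- acct_id=9: 7 matching t2 row(s), so 7 row(s) emitted.
- acct_id=1: 6 matching t2 row(s), so 6 row(s) emitted.
- acct_id=1: 6 matching t2 row(s), so 6 row(s) emitted.
- acct_id=5: 6 matching t2 row(s), so 6 row(s) emitted.
- acct_id=NULL: no t2 row matches, row kept with t2 columns NULL.
Total: 25 matched + 1 padded = 26 rows.

26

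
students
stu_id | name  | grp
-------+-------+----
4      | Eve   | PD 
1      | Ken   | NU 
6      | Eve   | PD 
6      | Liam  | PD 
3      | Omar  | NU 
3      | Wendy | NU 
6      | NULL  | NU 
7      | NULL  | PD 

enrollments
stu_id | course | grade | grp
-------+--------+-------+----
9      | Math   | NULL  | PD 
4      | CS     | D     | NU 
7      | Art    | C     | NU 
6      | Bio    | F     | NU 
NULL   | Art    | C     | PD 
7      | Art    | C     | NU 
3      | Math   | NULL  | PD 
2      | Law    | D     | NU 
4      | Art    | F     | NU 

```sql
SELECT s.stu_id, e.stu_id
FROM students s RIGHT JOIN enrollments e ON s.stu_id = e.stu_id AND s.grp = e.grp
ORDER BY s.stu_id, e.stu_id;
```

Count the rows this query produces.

RIGHT JOIN keeps every row from `enrollments`; unmatched rows get NULL for `students`'s columns.
Matching on s.stu_id = e.stu_id AND s.grp = e.grp. A NULL in a compared column never satisfies the condition.
- s row (stu_id=4, grp=PD): no match.
- s row (stu_id=1, grp=NU): no match.
- s row (stu_id=6, grp=PD): no match.
- s row (stu_id=6, grp=PD): no match.
- s row (stu_id=3, grp=NU): no match.
- s row (stu_id=3, grp=NU): no match.
- s row (stu_id=6, grp=NU): matches 1 e row(s) → 1 output row(s).
- s row (stu_id=7, grp=PD): no match.
- 8 row(s) from e found no s partner → padded with NULL.
Total: 1 matched + 8 padded = 9 rows.

9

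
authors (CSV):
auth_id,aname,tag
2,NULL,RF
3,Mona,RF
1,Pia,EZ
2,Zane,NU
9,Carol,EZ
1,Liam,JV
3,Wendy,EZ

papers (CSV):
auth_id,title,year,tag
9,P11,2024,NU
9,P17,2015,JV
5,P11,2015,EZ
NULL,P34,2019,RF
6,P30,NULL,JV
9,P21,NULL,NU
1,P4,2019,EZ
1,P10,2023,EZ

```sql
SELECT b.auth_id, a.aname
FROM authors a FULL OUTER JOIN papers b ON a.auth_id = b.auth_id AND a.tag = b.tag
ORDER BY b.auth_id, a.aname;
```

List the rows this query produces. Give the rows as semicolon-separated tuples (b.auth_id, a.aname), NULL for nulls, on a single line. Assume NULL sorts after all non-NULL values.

FULL OUTER JOIN keeps every row from both sides; unmatched rows get NULL for the other side's columns.
Matching on a.auth_id = b.auth_id AND a.tag = b.tag. A NULL in a compared column never satisfies the condition.
- a row (auth_id=2, tag=RF): no match → kept, b columns NULL.
- a row (auth_id=3, tag=RF): no match → kept, b columns NULL.
- a row (auth_id=1, tag=EZ): matches 2 b row(s) → 2 output row(s).
- a row (auth_id=2, tag=NU): no match → kept, b columns NULL.
- a row (auth_id=9, tag=EZ): no match → kept, b columns NULL.
- a row (auth_id=1, tag=JV): no match → kept, b columns NULL.
- a row (auth_id=3, tag=EZ): no match → kept, b columns NULL.
- 6 b row(s) had no a match → kept, a columns NULL.

(1, Pia); (1, Pia); (5, NULL); (6, NULL); (9, NULL); (9, NULL); (9, NULL); (NULL, Carol); (NULL, Liam); (NULL, Mona); (NULL, Wendy); (NULL, Zane); (NULL, NULL); (NULL, NULL)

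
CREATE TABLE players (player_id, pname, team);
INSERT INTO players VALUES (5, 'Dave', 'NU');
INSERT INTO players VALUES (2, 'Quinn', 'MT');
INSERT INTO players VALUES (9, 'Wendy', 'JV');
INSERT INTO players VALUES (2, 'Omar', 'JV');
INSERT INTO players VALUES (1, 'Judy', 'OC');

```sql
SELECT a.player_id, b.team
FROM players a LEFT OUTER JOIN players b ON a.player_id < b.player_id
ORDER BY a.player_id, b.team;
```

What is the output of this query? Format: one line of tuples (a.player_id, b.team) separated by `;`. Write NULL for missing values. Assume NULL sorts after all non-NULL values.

LEFT JOIN keeps every row from `players a`; unmatched rows get NULL for `players b`'s columns.
Matching on a.player_id < b.player_id.
- player_id=5: 1 matching b row(s), so 1 row(s) emitted.
- player_id=2: 2 matching b row(s), so 2 row(s) emitted.
- player_id=9: no b row matches, row kept with b columns NULL.
- player_id=2: 2 matching b row(s), so 2 row(s) emitted.
- player_id=1: 4 matching b row(s), so 4 row(s) emitted.
After projecting and ordering:
a.player_id | b.team
1 | JV
1 | JV
1 | MT
1 | NU
2 | JV
2 | JV
2 | NU
2 | NU
5 | JV
9 | NULL

(1, JV); (1, JV); (1, MT); (1, NU); (2, JV); (2, JV); (2, NU); (2, NU); (5, JV); (9, NULL)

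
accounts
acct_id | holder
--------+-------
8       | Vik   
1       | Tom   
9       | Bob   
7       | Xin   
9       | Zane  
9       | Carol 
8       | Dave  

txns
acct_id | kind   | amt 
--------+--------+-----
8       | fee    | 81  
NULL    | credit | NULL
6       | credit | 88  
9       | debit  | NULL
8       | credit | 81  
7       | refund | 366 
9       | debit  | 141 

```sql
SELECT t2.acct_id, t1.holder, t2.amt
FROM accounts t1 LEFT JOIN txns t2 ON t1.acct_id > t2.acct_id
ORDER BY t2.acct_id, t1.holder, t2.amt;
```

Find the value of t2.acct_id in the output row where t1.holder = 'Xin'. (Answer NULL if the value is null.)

6

LEFT JOIN keeps every row from `accounts`; unmatched rows get NULL for `txns`'s columns.
Matching on t1.acct_id > t2.acct_id. A NULL in a compared column never satisfies the condition.
- t1 row (acct_id=8): matches 2 t2 row(s) → 2 output row(s).
- t1 row (acct_id=1): no match → kept, t2 columns NULL.
- t1 row (acct_id=9): matches 4 t2 row(s) → 4 output row(s).
- t1 row (acct_id=7): matches 1 t2 row(s) → 1 output row(s).
- t1 row (acct_id=9): matches 4 t2 row(s) → 4 output row(s).
- t1 row (acct_id=9): matches 4 t2 row(s) → 4 output row(s).
- t1 row (acct_id=8): matches 2 t2 row(s) → 2 output row(s).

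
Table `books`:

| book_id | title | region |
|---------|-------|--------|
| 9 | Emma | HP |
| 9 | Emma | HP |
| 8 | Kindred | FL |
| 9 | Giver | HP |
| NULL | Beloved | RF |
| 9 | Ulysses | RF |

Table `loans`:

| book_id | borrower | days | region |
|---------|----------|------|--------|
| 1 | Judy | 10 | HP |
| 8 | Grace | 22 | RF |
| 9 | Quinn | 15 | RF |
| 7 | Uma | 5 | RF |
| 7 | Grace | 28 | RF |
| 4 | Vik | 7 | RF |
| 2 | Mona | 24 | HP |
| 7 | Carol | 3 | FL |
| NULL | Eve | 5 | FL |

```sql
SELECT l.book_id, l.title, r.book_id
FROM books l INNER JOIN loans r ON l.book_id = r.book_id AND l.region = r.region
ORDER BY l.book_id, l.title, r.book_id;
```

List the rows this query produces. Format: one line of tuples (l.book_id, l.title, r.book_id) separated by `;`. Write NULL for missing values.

INNER JOIN keeps only pairs where the ON condition holds.
Matching on l.book_id = r.book_id AND l.region = r.region. A NULL in a compared column never satisfies the condition.
- book_id=9, region=HP: no matching r row, dropped.
- book_id=9, region=HP: no matching r row, dropped.
- book_id=8, region=FL: no matching r row, dropped.
- book_id=9, region=HP: no matching r row, dropped.
- book_id=NULL, region=RF: no matching r row, dropped.
- book_id=9, region=RF: 1 matching r row(s), so 1 row(s) emitted.
After projecting and ordering:
l.book_id | l.title | r.book_id
9 | Ulysses | 9

(9, Ulysses, 9)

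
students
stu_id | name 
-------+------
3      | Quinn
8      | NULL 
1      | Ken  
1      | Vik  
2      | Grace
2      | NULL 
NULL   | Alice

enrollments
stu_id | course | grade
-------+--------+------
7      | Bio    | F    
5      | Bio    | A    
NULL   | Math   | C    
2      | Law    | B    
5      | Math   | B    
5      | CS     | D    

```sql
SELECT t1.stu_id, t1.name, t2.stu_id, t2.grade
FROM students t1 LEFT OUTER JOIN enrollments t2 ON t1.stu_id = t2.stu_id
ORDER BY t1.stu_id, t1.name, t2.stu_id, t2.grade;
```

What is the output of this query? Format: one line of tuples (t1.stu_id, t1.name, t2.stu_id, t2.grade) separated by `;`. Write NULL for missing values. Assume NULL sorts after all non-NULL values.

(1, Ken, NULL, NULL); (1, Vik, NULL, NULL); (2, Grace, 2, B); (2, NULL, 2, B); (3, Quinn, NULL, NULL); (8, NULL, NULL, NULL); (NULL, Alice, NULL, NULL)

LEFT JOIN keeps every row from `students`; unmatched rows get NULL for `enrollments`'s columns.
Matching on t1.stu_id = t2.stu_id. A NULL in a compared column never satisfies the condition.
- t1 row (stu_id=3): no match → kept, t2 columns NULL.
- t1 row (stu_id=8): no match → kept, t2 columns NULL.
- t1 row (stu_id=1): no match → kept, t2 columns NULL.
- t1 row (stu_id=1): no match → kept, t2 columns NULL.
- t1 row (stu_id=2): matches 1 t2 row(s) → 1 output row(s).
- t1 row (stu_id=2): matches 1 t2 row(s) → 1 output row(s).
- t1 row (stu_id=NULL): no match → kept, t2 columns NULL.
After projecting and ordering:
t1.stu_id | t1.name | t2.stu_id | t2.grade
1 | Ken | NULL | NULL
1 | Vik | NULL | NULL
2 | Grace | 2 | B
2 | NULL | 2 | B
3 | Quinn | NULL | NULL
8 | NULL | NULL | NULL
NULL | Alice | NULL | NULL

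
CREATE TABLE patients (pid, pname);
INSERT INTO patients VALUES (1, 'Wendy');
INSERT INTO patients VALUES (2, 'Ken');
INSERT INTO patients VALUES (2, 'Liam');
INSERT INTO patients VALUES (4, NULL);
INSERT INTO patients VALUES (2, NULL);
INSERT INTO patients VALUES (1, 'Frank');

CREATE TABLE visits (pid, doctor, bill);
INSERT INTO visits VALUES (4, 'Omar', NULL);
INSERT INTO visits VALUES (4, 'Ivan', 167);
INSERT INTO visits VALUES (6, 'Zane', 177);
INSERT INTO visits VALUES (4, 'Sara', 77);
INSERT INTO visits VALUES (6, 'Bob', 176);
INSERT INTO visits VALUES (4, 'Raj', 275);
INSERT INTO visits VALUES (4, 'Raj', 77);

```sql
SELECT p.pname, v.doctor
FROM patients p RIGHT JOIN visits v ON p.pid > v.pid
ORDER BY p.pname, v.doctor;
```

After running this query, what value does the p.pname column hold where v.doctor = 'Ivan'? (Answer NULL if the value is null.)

RIGHT JOIN keeps every row from `visits`; unmatched rows get NULL for `patients`'s columns.
Matching on p.pid > v.pid.
- p (pid=1) has no partner in v.
- p (pid=2) has no partner in v.
- p (pid=2) has no partner in v.
- p (pid=4) has no partner in v.
- p (pid=2) has no partner in v.
- p (pid=1) has no partner in v.
- 7 row(s) from v found no p partner → padded with NULL.

NULL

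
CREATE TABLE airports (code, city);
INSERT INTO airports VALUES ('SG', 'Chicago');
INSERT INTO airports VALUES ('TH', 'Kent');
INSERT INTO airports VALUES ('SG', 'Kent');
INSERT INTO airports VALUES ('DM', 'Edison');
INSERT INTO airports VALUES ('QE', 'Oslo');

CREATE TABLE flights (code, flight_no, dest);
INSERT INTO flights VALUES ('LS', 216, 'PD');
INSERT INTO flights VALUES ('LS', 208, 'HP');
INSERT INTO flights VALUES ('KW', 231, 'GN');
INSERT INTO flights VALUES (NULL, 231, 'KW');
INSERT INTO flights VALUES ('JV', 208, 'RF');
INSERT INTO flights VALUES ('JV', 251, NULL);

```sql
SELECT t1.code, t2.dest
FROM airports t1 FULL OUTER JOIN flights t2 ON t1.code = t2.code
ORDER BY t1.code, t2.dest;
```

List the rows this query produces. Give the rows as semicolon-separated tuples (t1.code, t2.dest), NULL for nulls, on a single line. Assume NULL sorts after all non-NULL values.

(DM, NULL); (QE, NULL); (SG, NULL); (SG, NULL); (TH, NULL); (NULL, GN); (NULL, HP); (NULL, KW); (NULL, PD); (NULL, RF); (NULL, NULL)

FULL OUTER JOIN keeps every row from both sides; unmatched rows get NULL for the other side's columns.
Matching on t1.code = t2.code. A NULL in a compared column never satisfies the condition.
- t1 row (code=SG): no match → kept, t2 columns NULL.
- t1 row (code=TH): no match → kept, t2 columns NULL.
- t1 row (code=SG): no match → kept, t2 columns NULL.
- t1 row (code=DM): no match → kept, t2 columns NULL.
- t1 row (code=QE): no match → kept, t2 columns NULL.
- 6 row(s) from t2 found no t1 partner → padded with NULL.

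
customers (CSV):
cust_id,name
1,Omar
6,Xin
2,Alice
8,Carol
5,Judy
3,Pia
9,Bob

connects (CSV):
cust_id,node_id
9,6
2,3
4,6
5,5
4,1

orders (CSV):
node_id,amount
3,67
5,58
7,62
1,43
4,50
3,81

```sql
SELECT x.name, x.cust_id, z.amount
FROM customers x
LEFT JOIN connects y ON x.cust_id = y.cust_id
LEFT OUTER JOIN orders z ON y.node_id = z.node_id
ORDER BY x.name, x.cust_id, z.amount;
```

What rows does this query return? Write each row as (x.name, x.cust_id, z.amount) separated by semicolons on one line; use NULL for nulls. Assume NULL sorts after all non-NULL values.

Evaluate left to right. First `customers x LEFT JOIN connects y` on cust_id: 7 row(s).
Then LEFT JOIN `orders z` on node_id: each of those 7 rows is kept; rows whose y.node_id has no match in z get NULL for z's columns.

(Alice, 2, 67); (Alice, 2, 81); (Bob, 9, NULL); (Carol, 8, NULL); (Judy, 5, 58); (Omar, 1, NULL); (Pia, 3, NULL); (Xin, 6, NULL)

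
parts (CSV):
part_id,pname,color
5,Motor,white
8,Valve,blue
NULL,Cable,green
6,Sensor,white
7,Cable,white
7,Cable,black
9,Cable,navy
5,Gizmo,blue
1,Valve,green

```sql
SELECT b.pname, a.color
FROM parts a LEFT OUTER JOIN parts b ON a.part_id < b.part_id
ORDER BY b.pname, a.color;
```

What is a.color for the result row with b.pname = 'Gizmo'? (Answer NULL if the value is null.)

green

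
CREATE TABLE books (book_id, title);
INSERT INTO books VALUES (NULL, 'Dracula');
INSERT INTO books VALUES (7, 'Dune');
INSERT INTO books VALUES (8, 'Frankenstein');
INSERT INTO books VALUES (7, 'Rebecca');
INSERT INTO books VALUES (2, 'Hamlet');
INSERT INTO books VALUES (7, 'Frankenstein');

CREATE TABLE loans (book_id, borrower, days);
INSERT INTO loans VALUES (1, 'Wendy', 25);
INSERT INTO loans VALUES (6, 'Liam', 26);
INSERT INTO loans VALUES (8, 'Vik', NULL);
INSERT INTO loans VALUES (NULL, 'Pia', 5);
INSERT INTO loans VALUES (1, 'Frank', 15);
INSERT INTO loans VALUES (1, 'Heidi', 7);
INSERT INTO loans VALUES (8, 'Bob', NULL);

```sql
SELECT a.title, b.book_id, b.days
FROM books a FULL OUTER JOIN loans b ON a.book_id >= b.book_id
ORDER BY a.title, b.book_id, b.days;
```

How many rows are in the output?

FULL OUTER JOIN keeps every row from both sides; unmatched rows get NULL for the other side's columns.
Matching on a.book_id >= b.book_id. A NULL in a compared column never satisfies the condition.
- a (book_id=NULL) has no partner → padded with NULL.
- a (book_id=7) pairs with 4 row(s) of b.
- a (book_id=8) pairs with 6 row(s) of b.
- a (book_id=7) pairs with 4 row(s) of b.
- a (book_id=2) pairs with 3 row(s) of b.
- a (book_id=7) pairs with 4 row(s) of b.
- plus 1 unmatched b row(s), each kept with NULL a columns.
Total: 21 matched + 2 padded = 23 rows.

23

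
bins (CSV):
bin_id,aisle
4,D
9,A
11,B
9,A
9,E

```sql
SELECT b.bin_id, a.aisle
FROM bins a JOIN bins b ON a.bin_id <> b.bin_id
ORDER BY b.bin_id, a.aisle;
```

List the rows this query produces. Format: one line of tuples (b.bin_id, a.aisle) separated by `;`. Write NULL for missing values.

INNER JOIN keeps only pairs where the ON condition holds.
Matching on a.bin_id <> b.bin_id.
- a row (bin_id=4): matches 4 b row(s) → 4 output row(s).
- a row (bin_id=9): matches 2 b row(s) → 2 output row(s).
- a row (bin_id=11): matches 4 b row(s) → 4 output row(s).
- a row (bin_id=9): matches 2 b row(s) → 2 output row(s).
- a row (bin_id=9): matches 2 b row(s) → 2 output row(s).

(4, A); (4, A); (4, B); (4, E); (9, B); (9, B); (9, B); (9, D); (9, D); (9, D); (11, A); (11, A); (11, D); (11, E)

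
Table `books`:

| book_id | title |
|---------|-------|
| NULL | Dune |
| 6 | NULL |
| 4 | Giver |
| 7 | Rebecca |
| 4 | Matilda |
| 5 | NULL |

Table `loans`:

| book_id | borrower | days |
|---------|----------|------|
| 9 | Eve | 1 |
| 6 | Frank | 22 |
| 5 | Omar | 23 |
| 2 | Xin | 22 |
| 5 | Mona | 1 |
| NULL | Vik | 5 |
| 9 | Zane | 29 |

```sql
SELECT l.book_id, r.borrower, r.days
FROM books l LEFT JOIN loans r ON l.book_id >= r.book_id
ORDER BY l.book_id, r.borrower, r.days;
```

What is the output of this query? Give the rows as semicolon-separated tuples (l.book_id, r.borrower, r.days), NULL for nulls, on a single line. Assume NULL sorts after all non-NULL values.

(4, Xin, 22); (4, Xin, 22); (5, Mona, 1); (5, Omar, 23); (5, Xin, 22); (6, Frank, 22); (6, Mona, 1); (6, Omar, 23); (6, Xin, 22); (7, Frank, 22); (7, Mona, 1); (7, Omar, 23); (7, Xin, 22); (NULL, NULL, NULL)

LEFT JOIN keeps every row from `books`; unmatched rows get NULL for `loans`'s columns.
Matching on l.book_id >= r.book_id. A NULL in a compared column never satisfies the condition.
Matched pairs: 13; unmatched l rows kept: 1.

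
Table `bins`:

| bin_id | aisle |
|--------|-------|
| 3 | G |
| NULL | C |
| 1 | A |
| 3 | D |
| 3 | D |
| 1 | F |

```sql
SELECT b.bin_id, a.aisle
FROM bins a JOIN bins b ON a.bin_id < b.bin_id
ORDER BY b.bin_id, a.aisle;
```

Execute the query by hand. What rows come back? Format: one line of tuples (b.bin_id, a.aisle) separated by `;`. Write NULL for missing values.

(3, A); (3, A); (3, A); (3, F); (3, F); (3, F)

INNER JOIN keeps only pairs where the ON condition holds.
Matching on a.bin_id < b.bin_id. A NULL in a compared column never satisfies the condition.
- a (bin_id=3) has no partner → excluded.
- a (bin_id=NULL) has no partner → excluded.
- a (bin_id=1) pairs with 3 row(s) of b.
- a (bin_id=3) has no partner → excluded.
- a (bin_id=3) has no partner → excluded.
- a (bin_id=1) pairs with 3 row(s) of b.
After projecting and ordering:
b.bin_id | a.aisle
3 | A
3 | A
3 | A
3 | F
3 | F
3 | F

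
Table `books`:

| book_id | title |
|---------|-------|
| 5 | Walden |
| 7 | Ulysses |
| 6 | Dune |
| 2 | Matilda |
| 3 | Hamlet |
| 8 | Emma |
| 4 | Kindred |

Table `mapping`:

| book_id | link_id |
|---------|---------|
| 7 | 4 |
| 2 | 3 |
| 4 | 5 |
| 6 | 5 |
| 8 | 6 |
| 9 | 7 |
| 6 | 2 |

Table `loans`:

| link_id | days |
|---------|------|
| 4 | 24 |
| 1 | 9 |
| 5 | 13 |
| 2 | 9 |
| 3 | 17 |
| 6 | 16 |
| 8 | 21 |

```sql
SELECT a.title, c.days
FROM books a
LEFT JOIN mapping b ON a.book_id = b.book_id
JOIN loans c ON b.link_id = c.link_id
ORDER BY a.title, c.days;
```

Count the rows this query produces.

6

Evaluate left to right. First `books a LEFT JOIN mapping b` on book_id: 8 row(s).
Then INNER JOIN `loans c` on link_id: keep only rows whose b.link_id appears in c.
Result: 6 row(s).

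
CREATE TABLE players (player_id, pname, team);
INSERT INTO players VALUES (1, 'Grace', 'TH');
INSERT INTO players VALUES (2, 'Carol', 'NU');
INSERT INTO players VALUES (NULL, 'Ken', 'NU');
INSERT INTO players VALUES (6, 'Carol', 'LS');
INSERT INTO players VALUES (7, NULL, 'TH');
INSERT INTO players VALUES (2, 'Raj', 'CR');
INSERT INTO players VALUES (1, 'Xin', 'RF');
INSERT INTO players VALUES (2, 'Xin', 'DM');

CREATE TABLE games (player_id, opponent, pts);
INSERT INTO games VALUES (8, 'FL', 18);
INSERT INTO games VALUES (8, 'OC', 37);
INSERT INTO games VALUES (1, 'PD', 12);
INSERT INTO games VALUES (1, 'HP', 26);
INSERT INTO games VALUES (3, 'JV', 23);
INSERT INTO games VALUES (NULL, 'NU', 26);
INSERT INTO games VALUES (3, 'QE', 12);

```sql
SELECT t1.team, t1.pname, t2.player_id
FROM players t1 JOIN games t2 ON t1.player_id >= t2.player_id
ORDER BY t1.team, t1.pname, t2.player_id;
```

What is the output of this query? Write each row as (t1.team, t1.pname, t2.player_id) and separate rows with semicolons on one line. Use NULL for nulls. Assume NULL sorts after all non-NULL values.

(CR, Raj, 1); (CR, Raj, 1); (DM, Xin, 1); (DM, Xin, 1); (LS, Carol, 1); (LS, Carol, 1); (LS, Carol, 3); (LS, Carol, 3); (NU, Carol, 1); (NU, Carol, 1); (RF, Xin, 1); (RF, Xin, 1); (TH, Grace, 1); (TH, Grace, 1); (TH, NULL, 1); (TH, NULL, 1); (TH, NULL, 3); (TH, NULL, 3)

INNER JOIN keeps only pairs where the ON condition holds.
Matching on t1.player_id >= t2.player_id. A NULL in a compared column never satisfies the condition.
- t1 row (player_id=1): matches 2 t2 row(s) → 2 output row(s).
- t1 row (player_id=2): matches 2 t2 row(s) → 2 output row(s).
- t1 row (player_id=NULL): no match → dropped.
- t1 row (player_id=6): matches 4 t2 row(s) → 4 output row(s).
- t1 row (player_id=7): matches 4 t2 row(s) → 4 output row(s).
- t1 row (player_id=2): matches 2 t2 row(s) → 2 output row(s).
- t1 row (player_id=1): matches 2 t2 row(s) → 2 output row(s).
- t1 row (player_id=2): matches 2 t2 row(s) → 2 output row(s).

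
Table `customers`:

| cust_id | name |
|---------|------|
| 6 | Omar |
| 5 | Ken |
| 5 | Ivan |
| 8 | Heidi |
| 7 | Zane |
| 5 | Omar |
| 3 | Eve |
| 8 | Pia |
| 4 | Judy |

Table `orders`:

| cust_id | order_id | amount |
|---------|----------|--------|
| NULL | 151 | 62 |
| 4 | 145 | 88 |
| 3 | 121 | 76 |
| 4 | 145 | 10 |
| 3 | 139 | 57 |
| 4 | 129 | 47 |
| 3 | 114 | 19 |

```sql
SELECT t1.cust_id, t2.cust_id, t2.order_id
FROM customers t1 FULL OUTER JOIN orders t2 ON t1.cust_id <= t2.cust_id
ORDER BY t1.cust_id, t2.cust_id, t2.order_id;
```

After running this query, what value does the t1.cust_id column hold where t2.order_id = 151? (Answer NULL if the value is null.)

NULL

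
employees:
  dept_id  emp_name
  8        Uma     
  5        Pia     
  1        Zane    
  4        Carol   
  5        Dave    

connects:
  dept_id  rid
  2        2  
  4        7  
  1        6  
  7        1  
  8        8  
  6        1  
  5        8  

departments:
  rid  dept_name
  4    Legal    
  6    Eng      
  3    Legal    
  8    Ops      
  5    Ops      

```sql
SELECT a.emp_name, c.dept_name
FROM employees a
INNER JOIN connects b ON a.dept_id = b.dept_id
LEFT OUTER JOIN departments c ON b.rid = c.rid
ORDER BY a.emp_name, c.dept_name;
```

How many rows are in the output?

5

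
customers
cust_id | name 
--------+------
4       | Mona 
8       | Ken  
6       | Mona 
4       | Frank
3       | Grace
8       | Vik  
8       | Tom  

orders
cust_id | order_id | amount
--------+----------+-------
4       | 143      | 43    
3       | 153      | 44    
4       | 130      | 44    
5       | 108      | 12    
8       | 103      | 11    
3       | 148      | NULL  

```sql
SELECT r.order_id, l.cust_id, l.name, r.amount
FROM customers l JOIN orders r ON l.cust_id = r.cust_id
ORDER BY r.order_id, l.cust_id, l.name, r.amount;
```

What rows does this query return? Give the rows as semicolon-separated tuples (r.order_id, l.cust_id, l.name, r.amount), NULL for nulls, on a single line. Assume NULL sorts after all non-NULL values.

(103, 8, Ken, 11); (103, 8, Tom, 11); (103, 8, Vik, 11); (130, 4, Frank, 44); (130, 4, Mona, 44); (143, 4, Frank, 43); (143, 4, Mona, 43); (148, 3, Grace, NULL); (153, 3, Grace, 44)

INNER JOIN keeps only pairs where the ON condition holds.
Matching on l.cust_id = r.cust_id.
- cust_id=4: 2 matching r row(s), so 2 row(s) emitted.
- cust_id=8: 1 matching r row(s), so 1 row(s) emitted.
- cust_id=6: no matching r row, dropped.
- cust_id=4: 2 matching r row(s), so 2 row(s) emitted.
- cust_id=3: 2 matching r row(s), so 2 row(s) emitted.
- cust_id=8: 1 matching r row(s), so 1 row(s) emitted.
- cust_id=8: 1 matching r row(s), so 1 row(s) emitted.
After projecting and ordering:
r.order_id | l.cust_id | l.name | r.amount
103 | 8 | Ken | 11
103 | 8 | Tom | 11
103 | 8 | Vik | 11
130 | 4 | Frank | 44
130 | 4 | Mona | 44
143 | 4 | Frank | 43
143 | 4 | Mona | 43
148 | 3 | Grace | NULL
153 | 3 | Grace | 44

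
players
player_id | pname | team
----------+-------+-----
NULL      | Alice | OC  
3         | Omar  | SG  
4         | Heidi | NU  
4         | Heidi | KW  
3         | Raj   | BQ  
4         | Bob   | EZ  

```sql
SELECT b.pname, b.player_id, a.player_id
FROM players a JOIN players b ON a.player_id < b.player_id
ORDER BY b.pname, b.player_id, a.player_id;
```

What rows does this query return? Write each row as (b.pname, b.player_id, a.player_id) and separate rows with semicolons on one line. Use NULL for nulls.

INNER JOIN keeps only pairs where the ON condition holds.
Matching on a.player_id < b.player_id. A NULL in a compared column never satisfies the condition.
- player_id=NULL: no matching b row, dropped.
- player_id=3: 3 matching b row(s), so 3 row(s) emitted.
- player_id=4: no matching b row, dropped.
- player_id=4: no matching b row, dropped.
- player_id=3: 3 matching b row(s), so 3 row(s) emitted.
- player_id=4: no matching b row, dropped.
After projecting and ordering:
b.pname | b.player_id | a.player_id
Bob | 4 | 3
Bob | 4 | 3
Heidi | 4 | 3
Heidi | 4 | 3
Heidi | 4 | 3
Heidi | 4 | 3

(Bob, 4, 3); (Bob, 4, 3); (Heidi, 4, 3); (Heidi, 4, 3); (Heidi, 4, 3); (Heidi, 4, 3)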